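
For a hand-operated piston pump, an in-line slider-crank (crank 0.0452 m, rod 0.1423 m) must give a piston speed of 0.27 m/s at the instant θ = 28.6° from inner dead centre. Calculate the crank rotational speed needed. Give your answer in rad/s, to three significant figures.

For an in-line slider-crank, |v_piston| = rω|sinθ|·[1 + r cosθ/√(L² − r² sin²θ)].
With r = 0.0452 m, L = 0.1423 m, θ = 28.6°: the bracketed kinematic factor |dx/dθ| = 0.027742 m.
ω = v/|dx/dθ| = 0.27/0.027742 = 9.7325 rad/s.

9.73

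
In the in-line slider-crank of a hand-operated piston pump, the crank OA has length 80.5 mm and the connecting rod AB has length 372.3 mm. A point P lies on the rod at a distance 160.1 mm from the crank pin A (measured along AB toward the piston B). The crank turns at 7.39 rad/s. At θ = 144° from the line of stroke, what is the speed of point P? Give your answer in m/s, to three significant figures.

0.424

ω = 7.39 rad/s.  Crank-pin speed |V_A| = rω = 0.59489 m/s, perpendicular to OA.
Rod angle: sinφ = −(r/L) sinθ ⇒ φ = -7.302°; ω_rod = −rω cosθ/√(L²−r²sin²θ) = +1.3033 rad/s.
V_P = V_A + ω_rod × AP, with AP = 0.1601 m along the rod.
Components: V_Px = −rω sinθ − a·ω_rod·sinφ = -0.32315 m/s;  V_Py = rω cosθ + a·ω_rod·cosφ = -0.27432 m/s.
|V_P| = √(V_Px² + V_Py²) = 0.42388 m/s.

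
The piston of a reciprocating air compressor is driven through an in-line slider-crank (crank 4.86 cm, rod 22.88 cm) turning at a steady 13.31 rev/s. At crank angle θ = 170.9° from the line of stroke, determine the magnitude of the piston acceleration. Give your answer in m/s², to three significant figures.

267

ω = 2π·13.3 = 83.63 rad/s
x(θ) = r cosθ + √(L² − r² sin²θ); with ω constant, a = ω²·d²x/dθ².
d²x/dθ² = −r cosθ − r²(cos2θ)/√u − r⁴ sin²2θ/(4u^{3/2}),  u = L² − r² sin²θ = 0.0522904 m².
Substituting r = 0.0486 m, L = 0.2288 m, θ = 170.9°: d²x/dθ² = +0.038165 m.
a = ω²·d²x/dθ² = (83.63)²·(+0.038165) = +266.92 m/s²;  |a| = 266.92 m/s².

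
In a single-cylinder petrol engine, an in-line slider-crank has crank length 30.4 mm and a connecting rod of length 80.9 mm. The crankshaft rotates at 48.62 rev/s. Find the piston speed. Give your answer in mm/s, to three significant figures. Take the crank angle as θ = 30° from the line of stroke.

ω = 2π·48.6 = 305.5 rad/s
For an in-line slider-crank, x = r cosθ + √(L² − r² sin²θ), so v = −rω sinθ·[1 + r cosθ/√(L² − r² sin²θ)].
With r = 0.0304 m, L = 0.0809 m, θ = 30°: √(L² − r² sin²θ) = 0.079459 m.
v = −0.0304·305.5·0.50000·[1 + 0.0304·0.86603/0.079459] = -6.1819 m/s.
|v| = 6.1819 m/s = 6181.9 mm/s.

6180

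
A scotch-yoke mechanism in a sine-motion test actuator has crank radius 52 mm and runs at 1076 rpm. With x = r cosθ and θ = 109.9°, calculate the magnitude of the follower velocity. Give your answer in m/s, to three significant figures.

5.51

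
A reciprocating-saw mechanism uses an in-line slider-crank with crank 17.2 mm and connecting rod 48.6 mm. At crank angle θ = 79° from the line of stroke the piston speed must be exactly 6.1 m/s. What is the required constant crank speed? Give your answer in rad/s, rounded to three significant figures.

For an in-line slider-crank, |v_piston| = rω|sinθ|·[1 + r cosθ/√(L² − r² sin²θ)].
With r = 0.0172 m, L = 0.0486 m, θ = 79°: the bracketed kinematic factor |dx/dθ| = 0.0181 m.
ω = v/|dx/dθ| = 6.1/0.0181 = 337.02 rad/s.

337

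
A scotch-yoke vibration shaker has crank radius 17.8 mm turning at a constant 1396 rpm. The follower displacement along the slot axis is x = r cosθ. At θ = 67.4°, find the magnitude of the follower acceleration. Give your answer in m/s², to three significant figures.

146

ω = 146.2 rad/s (from 1396 rpm).
x = r cosθ ⇒ ẍ = −rω² cosθ (ω constant).
|a| = rω²|cosθ| = 0.0178·(146.2)²·|cos 67.4°| = 146.19 m/s².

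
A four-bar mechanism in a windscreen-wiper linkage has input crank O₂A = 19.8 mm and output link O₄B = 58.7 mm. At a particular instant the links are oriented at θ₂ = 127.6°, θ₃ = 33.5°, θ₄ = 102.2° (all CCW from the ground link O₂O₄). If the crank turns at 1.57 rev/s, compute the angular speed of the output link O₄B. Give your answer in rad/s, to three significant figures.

ω₂ = 9.865 rad/s (from 1.57 rev/s).
Differentiating the loop-closure r₂e^{iθ₂}+r₃e^{iθ₃}=r₁+r₄e^{iθ₄} gives r₂ω₂e^{iθ₂}+r₃ω₃e^{iθ₃}=r₄ω₄e^{iθ₄}.
Eliminating the other unknown: ω₄ = r₂ω₂ sin(θ₂−θ₃) / [r₄ sin(θ₄−θ₃)].
Numerator sine = +0.99744; denominator sine = +0.93169.
Result = 0.0198·9.865·(+0.99744) / (0.0587·(+0.93169)) = +3.5622 rad/s; magnitude 3.5622 rad/s.

3.56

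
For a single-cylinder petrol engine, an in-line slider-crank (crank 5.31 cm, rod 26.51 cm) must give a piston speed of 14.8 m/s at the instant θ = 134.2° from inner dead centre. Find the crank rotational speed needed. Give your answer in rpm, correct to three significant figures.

For an in-line slider-crank, |v_piston| = rω|sinθ|·[1 + r cosθ/√(L² − r² sin²θ)].
With r = 0.0531 m, L = 0.2651 m, θ = 134.2°: the bracketed kinematic factor |dx/dθ| = 0.032696 m.
ω = v/|dx/dθ| = 14.8/0.032696 = 452.65 rad/s.
N = 60ω/(2π) = 4322.5 rpm.

4320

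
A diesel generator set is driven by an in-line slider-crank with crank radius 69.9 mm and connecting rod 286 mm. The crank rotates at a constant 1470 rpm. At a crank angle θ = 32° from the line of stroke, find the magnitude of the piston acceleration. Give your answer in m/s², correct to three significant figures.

1590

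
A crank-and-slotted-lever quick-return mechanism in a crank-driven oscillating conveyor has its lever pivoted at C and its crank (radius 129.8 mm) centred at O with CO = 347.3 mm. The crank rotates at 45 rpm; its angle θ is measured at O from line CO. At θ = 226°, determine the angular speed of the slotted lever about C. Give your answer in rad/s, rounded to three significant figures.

0.911

ω = 4.712 rad/s (from 45 rpm).
Crank pin A relative to C: A = (d + r cosθ, r sinθ); lever angle φ = atan2(r sinθ, d + r cosθ).
Differentiating tanφ: φ̇ = rω(d cosθ + r)/(d² + r² + 2dr cosθ).
d² + r² + 2dr cosθ = |CA|² = 0.0748356 m²;  d cosθ + r = -0.11145 m.
|ω_lever| = |0.1298·4.712·-0.11145| / 0.0748356 = 0.91098 rad/s.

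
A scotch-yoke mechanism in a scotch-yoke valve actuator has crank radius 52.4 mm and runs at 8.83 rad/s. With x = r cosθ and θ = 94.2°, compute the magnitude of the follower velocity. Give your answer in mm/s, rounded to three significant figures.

ω = 8.83 rad/s
x = r cosθ ⇒ ẋ = −rω sinθ.
|v| = rω|sinθ| = 0.0524·8.83·|sin 94.2°| = 0.46145 m/s = 461.45 mm/s.

461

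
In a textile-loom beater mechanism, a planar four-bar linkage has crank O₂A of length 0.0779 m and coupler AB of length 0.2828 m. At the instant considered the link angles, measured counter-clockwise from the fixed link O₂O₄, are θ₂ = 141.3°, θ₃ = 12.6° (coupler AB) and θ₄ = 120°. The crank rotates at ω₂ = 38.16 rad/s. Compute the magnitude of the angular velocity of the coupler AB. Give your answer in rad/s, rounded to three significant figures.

4.00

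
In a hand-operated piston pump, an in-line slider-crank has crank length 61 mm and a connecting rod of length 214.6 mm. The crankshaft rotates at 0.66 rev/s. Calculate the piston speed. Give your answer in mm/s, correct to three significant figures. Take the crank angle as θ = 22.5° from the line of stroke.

ω = 2π·0.66 = 4.147 rad/s
For an in-line slider-crank, x = r cosθ + √(L² − r² sin²θ), so v = −rω sinθ·[1 + r cosθ/√(L² − r² sin²θ)].
With r = 0.061 m, L = 0.2146 m, θ = 22.5°: √(L² − r² sin²θ) = 0.21333 m.
v = −0.061·4.147·0.38268·[1 + 0.061·0.92388/0.21333] = -0.12238 m/s.
|v| = 0.12238 m/s = 122.38 mm/s.

122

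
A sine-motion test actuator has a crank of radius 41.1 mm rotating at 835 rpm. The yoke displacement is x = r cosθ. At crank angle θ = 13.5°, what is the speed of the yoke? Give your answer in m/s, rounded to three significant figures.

ω = 87.44 rad/s (from 835 rpm).
x = r cosθ ⇒ ẋ = −rω sinθ.
|v| = rω|sinθ| = 0.0411·87.44·|sin 13.5°| = 0.83896 m/s.

0.839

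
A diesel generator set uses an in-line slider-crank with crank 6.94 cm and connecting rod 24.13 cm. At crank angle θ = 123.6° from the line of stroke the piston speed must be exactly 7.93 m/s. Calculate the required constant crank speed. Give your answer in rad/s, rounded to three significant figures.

For an in-line slider-crank, |v_piston| = rω|sinθ|·[1 + r cosθ/√(L² − r² sin²θ)].
With r = 0.0694 m, L = 0.2413 m, θ = 123.6°: the bracketed kinematic factor |dx/dθ| = 0.048329 m.
ω = v/|dx/dθ| = 7.93/0.048329 = 164.09 rad/s.

164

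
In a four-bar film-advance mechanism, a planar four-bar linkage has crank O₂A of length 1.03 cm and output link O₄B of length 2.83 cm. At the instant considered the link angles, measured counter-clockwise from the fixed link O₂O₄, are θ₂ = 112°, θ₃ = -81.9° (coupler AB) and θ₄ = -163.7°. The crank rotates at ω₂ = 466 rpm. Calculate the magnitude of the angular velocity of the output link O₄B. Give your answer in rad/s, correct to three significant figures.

4.31

ω₂ = 48.8 rad/s (from 466 rpm).
Differentiating the loop-closure r₂e^{iθ₂}+r₃e^{iθ₃}=r₁+r₄e^{iθ₄} gives r₂ω₂e^{iθ₂}+r₃ω₃e^{iθ₃}=r₄ω₄e^{iθ₄}.
Eliminating the other unknown: ω₄ = r₂ω₂ sin(θ₂−θ₃) / [r₄ sin(θ₄−θ₃)].
Numerator sine = -0.24023; denominator sine = -0.98978.
Result = 0.0103·48.8·(-0.24023) / (0.0283·(-0.98978)) = +4.3107 rad/s; magnitude 4.3107 rad/s.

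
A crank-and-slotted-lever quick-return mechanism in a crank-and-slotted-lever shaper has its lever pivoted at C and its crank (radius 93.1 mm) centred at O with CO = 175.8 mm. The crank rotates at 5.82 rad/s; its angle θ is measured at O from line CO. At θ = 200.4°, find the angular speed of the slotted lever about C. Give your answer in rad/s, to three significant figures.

4.37

ω = 5.82 rad/s
Crank pin A relative to C: A = (d + r cosθ, r sinθ); lever angle φ = atan2(r sinθ, d + r cosθ).
Differentiating tanφ: φ̇ = rω(d cosθ + r)/(d² + r² + 2dr cosθ).
d² + r² + 2dr cosθ = |CA|² = 0.0088923 m²;  d cosθ + r = -0.071674 m.
|ω_lever| = |0.0931·5.82·-0.071674| / 0.0088923 = 4.3674 rad/s.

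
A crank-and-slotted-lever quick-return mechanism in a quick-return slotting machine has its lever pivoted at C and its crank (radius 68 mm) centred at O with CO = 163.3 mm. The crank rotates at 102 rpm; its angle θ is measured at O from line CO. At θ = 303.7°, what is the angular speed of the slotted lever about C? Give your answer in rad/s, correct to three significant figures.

ω = 10.68 rad/s (from 102 rpm).
Crank pin A relative to C: A = (d + r cosθ, r sinθ); lever angle φ = atan2(r sinθ, d + r cosθ).
Differentiating tanφ: φ̇ = rω(d cosθ + r)/(d² + r² + 2dr cosθ).
d² + r² + 2dr cosθ = |CA|² = 0.0436133 m²;  d cosθ + r = +0.15861 m.
|ω_lever| = |0.068·10.68·+0.15861| / 0.0436133 = 2.6414 rad/s.

2.64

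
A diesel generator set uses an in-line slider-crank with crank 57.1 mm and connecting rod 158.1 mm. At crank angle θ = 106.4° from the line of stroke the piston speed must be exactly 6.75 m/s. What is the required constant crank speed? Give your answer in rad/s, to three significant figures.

For an in-line slider-crank, |v_piston| = rω|sinθ|·[1 + r cosθ/√(L² − r² sin²θ)].
With r = 0.0571 m, L = 0.1581 m, θ = 106.4°: the bracketed kinematic factor |dx/dθ| = 0.048822 m.
ω = v/|dx/dθ| = 6.75/0.048822 = 138.26 rad/s.

138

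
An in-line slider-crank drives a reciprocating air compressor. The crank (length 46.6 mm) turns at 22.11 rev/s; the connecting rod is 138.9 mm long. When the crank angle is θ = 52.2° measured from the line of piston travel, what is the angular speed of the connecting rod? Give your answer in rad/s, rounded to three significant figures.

29.6

ω = 138.9 rad/s (converted from 22.11 rev/s).
The rod makes angle φ with the slider axis where L sinφ = r sinθ; differentiating, L cosφ·φ̇ = r ω cosθ.
L cosφ = √(L² − r² sin²θ) = 0.13393 m.
|ω_rod| = r ω |cosθ| / √(L² − r² sin²θ) = 0.0466·138.9·0.61291/0.13393 = 29.626 rad/s.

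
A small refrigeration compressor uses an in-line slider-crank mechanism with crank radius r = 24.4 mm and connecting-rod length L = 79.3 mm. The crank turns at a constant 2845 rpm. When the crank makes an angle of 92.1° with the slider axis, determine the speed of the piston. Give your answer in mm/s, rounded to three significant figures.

7180

ω = 2π·2845/60 = 297.9 rad/s
For an in-line slider-crank, x = r cosθ + √(L² − r² sin²θ), so v = −rω sinθ·[1 + r cosθ/√(L² − r² sin²θ)].
With r = 0.0244 m, L = 0.0793 m, θ = 92.1°: √(L² − r² sin²θ) = 0.075458 m.
v = −0.0244·297.9·0.99933·[1 + 0.0244·-0.03664/0.075458] = -7.1785 m/s.
|v| = 7.1785 m/s = 7178.5 mm/s.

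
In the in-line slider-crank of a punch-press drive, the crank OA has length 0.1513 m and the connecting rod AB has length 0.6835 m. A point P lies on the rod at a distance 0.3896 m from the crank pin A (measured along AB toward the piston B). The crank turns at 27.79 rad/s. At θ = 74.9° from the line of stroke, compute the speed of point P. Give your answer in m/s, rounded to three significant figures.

ω = 27.79 rad/s.  Crank-pin speed |V_A| = rω = 4.2046 m/s, perpendicular to OA.
Rod angle: sinφ = −(r/L) sinθ ⇒ φ = -12.340°; ω_rod = −rω cosθ/√(L²−r²sin²θ) = -1.6404 rad/s.
V_P = V_A + ω_rod × AP, with AP = 0.3896 m along the rod.
Components: V_Px = −rω sinθ − a·ω_rod·sinφ = -4.196 m/s;  V_Py = rω cosθ + a·ω_rod·cosφ = +0.47098 m/s.
|V_P| = √(V_Px² + V_Py²) = 4.2224 m/s.

4.22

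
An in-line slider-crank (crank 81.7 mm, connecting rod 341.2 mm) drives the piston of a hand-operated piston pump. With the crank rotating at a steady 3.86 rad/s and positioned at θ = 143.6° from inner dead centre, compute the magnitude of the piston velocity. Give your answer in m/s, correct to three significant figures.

ω = 3.86 rad/s
For an in-line slider-crank, x = r cosθ + √(L² − r² sin²θ), so v = −rω sinθ·[1 + r cosθ/√(L² − r² sin²θ)].
With r = 0.0817 m, L = 0.3412 m, θ = 143.6°: √(L² − r² sin²θ) = 0.33774 m.
v = −0.0817·3.86·0.59342·[1 + 0.0817·-0.80489/0.33774] = -0.1507 m/s.
|v| = 0.1507 m/s.

0.151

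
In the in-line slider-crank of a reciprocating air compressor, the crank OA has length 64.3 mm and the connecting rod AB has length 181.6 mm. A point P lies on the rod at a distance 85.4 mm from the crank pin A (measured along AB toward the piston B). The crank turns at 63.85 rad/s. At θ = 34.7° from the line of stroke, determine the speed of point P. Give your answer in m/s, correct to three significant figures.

3.21

ω = 63.85 rad/s.  Crank-pin speed |V_A| = rω = 4.1056 m/s, perpendicular to OA.
Rod angle: sinφ = −(r/L) sinθ ⇒ φ = -11.629°; ω_rod = −rω cosθ/√(L²−r²sin²θ) = -18.976 rad/s.
V_P = V_A + ω_rod × AP, with AP = 0.0854 m along the rod.
Components: V_Px = −rω sinθ − a·ω_rod·sinφ = -2.6639 m/s;  V_Py = rω cosθ + a·ω_rod·cosφ = +1.788 m/s.
|V_P| = √(V_Px² + V_Py²) = 3.2083 m/s.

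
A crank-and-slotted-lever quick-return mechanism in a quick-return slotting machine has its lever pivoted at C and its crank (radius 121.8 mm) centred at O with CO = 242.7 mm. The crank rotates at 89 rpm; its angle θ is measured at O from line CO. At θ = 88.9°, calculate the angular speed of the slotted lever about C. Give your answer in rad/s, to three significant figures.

ω = 9.32 rad/s (from 89 rpm).
Crank pin A relative to C: A = (d + r cosθ, r sinθ); lever angle φ = atan2(r sinθ, d + r cosθ).
Differentiating tanφ: φ̇ = rω(d cosθ + r)/(d² + r² + 2dr cosθ).
d² + r² + 2dr cosθ = |CA|² = 0.0748735 m²;  d cosθ + r = +0.12646 m.
|ω_lever| = |0.1218·9.32·+0.12646| / 0.0748735 = 1.9173 rad/s.

1.92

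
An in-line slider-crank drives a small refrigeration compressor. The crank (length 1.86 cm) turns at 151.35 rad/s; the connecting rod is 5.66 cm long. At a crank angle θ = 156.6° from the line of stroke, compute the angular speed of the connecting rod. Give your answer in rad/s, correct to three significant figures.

ω = 151.3 rad/s
The rod makes angle φ with the slider axis where L sinφ = r sinθ; differentiating, L cosφ·φ̇ = r ω cosθ.
L cosφ = √(L² − r² sin²θ) = 0.056116 m.
|ω_rod| = r ω |cosθ| / √(L² − r² sin²θ) = 0.0186·151.3·0.91775/0.056116 = 46.04 rad/s.

46.0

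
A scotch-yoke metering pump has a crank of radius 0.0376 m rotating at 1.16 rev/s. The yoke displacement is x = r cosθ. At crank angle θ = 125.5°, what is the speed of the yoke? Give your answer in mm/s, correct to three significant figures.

ω = 7.288 rad/s (from 1.16 rev/s).
x = r cosθ ⇒ ẋ = −rω sinθ.
|v| = rω|sinθ| = 0.0376·7.288·|sin 125.5°| = 0.22311 m/s = 223.11 mm/s.

223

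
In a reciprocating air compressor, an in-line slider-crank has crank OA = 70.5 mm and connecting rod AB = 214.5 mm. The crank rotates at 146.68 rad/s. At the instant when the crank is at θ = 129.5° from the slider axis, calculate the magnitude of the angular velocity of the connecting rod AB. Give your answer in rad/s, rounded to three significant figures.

31.7

ω = 146.7 rad/s
The rod makes angle φ with the slider axis where L sinφ = r sinθ; differentiating, L cosφ·φ̇ = r ω cosθ.
L cosφ = √(L² − r² sin²θ) = 0.20749 m.
|ω_rod| = r ω |cosθ| / √(L² − r² sin²θ) = 0.0705·146.7·0.63608/0.20749 = 31.701 rad/s.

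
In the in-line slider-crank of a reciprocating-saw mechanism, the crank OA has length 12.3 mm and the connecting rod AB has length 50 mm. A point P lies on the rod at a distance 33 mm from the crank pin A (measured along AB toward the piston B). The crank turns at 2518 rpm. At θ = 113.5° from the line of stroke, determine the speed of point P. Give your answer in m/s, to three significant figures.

2.81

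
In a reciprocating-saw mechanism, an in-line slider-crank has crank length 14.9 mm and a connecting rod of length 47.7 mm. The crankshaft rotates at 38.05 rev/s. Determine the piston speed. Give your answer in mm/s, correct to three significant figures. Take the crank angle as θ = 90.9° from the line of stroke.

ω = 2π·38 = 239.1 rad/s
For an in-line slider-crank, x = r cosθ + √(L² − r² sin²θ), so v = −rω sinθ·[1 + r cosθ/√(L² − r² sin²θ)].
With r = 0.0149 m, L = 0.0477 m, θ = 90.9°: √(L² − r² sin²θ) = 0.045314 m.
v = −0.0149·239.1·0.99988·[1 + 0.0149·-0.01571/0.045314] = -3.5434 m/s.
|v| = 3.5434 m/s = 3543.4 mm/s.

3540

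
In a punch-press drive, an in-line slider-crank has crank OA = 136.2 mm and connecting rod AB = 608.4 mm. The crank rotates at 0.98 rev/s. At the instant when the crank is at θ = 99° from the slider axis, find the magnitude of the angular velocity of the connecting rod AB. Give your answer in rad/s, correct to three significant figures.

0.221

ω = 6.158 rad/s (converted from 0.98 rev/s).
The rod makes angle φ with the slider axis where L sinφ = r sinθ; differentiating, L cosφ·φ̇ = r ω cosθ.
L cosφ = √(L² − r² sin²θ) = 0.59334 m.
|ω_rod| = r ω |cosθ| / √(L² − r² sin²θ) = 0.1362·6.158·0.15643/0.59334 = 0.22111 rad/s.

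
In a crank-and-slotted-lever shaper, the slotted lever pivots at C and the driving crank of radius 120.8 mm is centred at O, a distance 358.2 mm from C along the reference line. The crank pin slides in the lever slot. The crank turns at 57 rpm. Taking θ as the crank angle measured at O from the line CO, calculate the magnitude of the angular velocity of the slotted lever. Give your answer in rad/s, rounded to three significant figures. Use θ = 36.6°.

1.39

ω = 5.969 rad/s (from 57 rpm).
Crank pin A relative to C: A = (d + r cosθ, r sinθ); lever angle φ = atan2(r sinθ, d + r cosθ).
Differentiating tanφ: φ̇ = rω(d cosθ + r)/(d² + r² + 2dr cosθ).
d² + r² + 2dr cosθ = |CA|² = 0.212377 m²;  d cosθ + r = +0.40837 m.
|ω_lever| = |0.1208·5.969·+0.40837| / 0.212377 = 1.3865 rad/s.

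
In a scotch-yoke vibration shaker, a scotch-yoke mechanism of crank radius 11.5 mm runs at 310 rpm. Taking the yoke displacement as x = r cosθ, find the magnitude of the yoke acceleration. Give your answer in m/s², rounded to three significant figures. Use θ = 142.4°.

9.60

ω = 32.46 rad/s (from 310 rpm).
x = r cosθ ⇒ ẍ = −rω² cosθ (ω constant).
|a| = rω²|cosθ| = 0.0115·(32.46)²·|cos 142.4°| = 9.602 m/s².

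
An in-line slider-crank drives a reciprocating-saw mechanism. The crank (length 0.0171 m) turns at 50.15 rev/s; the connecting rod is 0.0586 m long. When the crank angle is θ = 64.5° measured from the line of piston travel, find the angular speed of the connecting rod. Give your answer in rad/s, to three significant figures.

41.0

ω = 315.1 rad/s (converted from 50.15 rev/s).
The rod makes angle φ with the slider axis where L sinφ = r sinθ; differentiating, L cosφ·φ̇ = r ω cosθ.
L cosφ = √(L² − r² sin²θ) = 0.056531 m.
|ω_rod| = r ω |cosθ| / √(L² − r² sin²θ) = 0.0171·315.1·0.43051/0.056531 = 41.034 rad/s.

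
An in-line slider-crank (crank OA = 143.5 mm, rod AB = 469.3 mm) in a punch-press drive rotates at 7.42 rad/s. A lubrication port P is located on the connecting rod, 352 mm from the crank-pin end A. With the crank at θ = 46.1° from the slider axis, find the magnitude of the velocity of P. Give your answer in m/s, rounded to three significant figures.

0.911

ω = 7.42 rad/s.  Crank-pin speed |V_A| = rω = 1.0648 m/s, perpendicular to OA.
Rod angle: sinφ = −(r/L) sinθ ⇒ φ = -12.728°; ω_rod = −rω cosθ/√(L²−r²sin²θ) = -1.6129 rad/s.
V_P = V_A + ω_rod × AP, with AP = 0.352 m along the rod.
Components: V_Px = −rω sinθ − a·ω_rod·sinφ = -0.89231 m/s;  V_Py = rω cosθ + a·ω_rod·cosφ = +0.18454 m/s.
|V_P| = √(V_Px² + V_Py²) = 0.91119 m/s.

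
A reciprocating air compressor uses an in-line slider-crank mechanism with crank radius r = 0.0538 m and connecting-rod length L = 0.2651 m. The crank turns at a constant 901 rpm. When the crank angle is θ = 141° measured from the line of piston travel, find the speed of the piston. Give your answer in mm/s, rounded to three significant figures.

2690

ω = 2π·901/60 = 94.35 rad/s
For an in-line slider-crank, x = r cosθ + √(L² − r² sin²θ), so v = −rω sinθ·[1 + r cosθ/√(L² − r² sin²θ)].
With r = 0.0538 m, L = 0.2651 m, θ = 141°: √(L² − r² sin²θ) = 0.26293 m.
v = −0.0538·94.35·0.62932·[1 + 0.0538·-0.77715/0.26293] = -2.6865 m/s.
|v| = 2.6865 m/s = 2686.5 mm/s.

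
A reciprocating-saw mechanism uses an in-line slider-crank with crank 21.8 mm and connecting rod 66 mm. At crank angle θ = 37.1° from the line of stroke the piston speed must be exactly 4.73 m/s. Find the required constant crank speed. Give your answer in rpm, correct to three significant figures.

2710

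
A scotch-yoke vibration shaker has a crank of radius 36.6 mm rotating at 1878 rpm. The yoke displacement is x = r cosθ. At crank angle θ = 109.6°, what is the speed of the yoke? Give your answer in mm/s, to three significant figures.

ω = 196.7 rad/s (from 1878 rpm).
x = r cosθ ⇒ ẋ = −rω sinθ.
|v| = rω|sinθ| = 0.0366·196.7·|sin 109.6°| = 6.7808 m/s = 6780.8 mm/s.

6780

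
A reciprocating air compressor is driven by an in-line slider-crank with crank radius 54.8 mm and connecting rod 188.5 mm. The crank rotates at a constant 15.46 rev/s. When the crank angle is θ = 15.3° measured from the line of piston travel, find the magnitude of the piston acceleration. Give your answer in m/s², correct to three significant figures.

629

ω = 2π·15.5 = 97.14 rad/s
x(θ) = r cosθ + √(L² − r² sin²θ); with ω constant, a = ω²·d²x/dθ².
d²x/dθ² = −r cosθ − r²(cos2θ)/√u − r⁴ sin²2θ/(4u^{3/2}),  u = L² − r² sin²θ = 0.0353232 m².
Substituting r = 0.0548 m, L = 0.1885 m, θ = 15.3°: d²x/dθ² = -0.066699 m.
a = ω²·d²x/dθ² = (97.14)²·(-0.066699) = -629.36 m/s²;  |a| = 629.36 m/s².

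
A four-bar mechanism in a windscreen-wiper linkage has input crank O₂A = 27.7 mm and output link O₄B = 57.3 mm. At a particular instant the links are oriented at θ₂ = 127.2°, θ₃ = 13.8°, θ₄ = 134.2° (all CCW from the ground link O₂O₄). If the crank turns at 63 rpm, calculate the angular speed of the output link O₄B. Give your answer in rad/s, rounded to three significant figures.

3.39

ω₂ = 6.597 rad/s (from 63 rpm).
Differentiating the loop-closure r₂e^{iθ₂}+r₃e^{iθ₃}=r₁+r₄e^{iθ₄} gives r₂ω₂e^{iθ₂}+r₃ω₃e^{iθ₃}=r₄ω₄e^{iθ₄}.
Eliminating the other unknown: ω₄ = r₂ω₂ sin(θ₂−θ₃) / [r₄ sin(θ₄−θ₃)].
Numerator sine = +0.91775; denominator sine = +0.86251.
Result = 0.0277·6.597·(+0.91775) / (0.0573·(+0.86251)) = +3.3936 rad/s; magnitude 3.3936 rad/s.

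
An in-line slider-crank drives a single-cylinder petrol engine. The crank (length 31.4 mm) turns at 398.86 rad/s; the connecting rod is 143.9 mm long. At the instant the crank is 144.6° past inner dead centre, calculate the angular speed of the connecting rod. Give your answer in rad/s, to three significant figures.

ω = 398.9 rad/s
The rod makes angle φ with the slider axis where L sinφ = r sinθ; differentiating, L cosφ·φ̇ = r ω cosθ.
L cosφ = √(L² − r² sin²θ) = 0.14275 m.
|ω_rod| = r ω |cosθ| / √(L² − r² sin²θ) = 0.0314·398.9·0.81513/0.14275 = 71.518 rad/s.

71.5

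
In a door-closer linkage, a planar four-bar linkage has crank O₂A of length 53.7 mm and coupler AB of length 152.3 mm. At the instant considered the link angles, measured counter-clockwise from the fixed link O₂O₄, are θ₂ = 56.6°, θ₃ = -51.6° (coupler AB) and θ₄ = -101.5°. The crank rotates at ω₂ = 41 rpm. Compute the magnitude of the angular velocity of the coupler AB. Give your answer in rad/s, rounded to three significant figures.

0.738

ω₂ = 4.294 rad/s (from 41 rpm).
Differentiating the loop-closure r₂e^{iθ₂}+r₃e^{iθ₃}=r₁+r₄e^{iθ₄} gives r₂ω₂e^{iθ₂}+r₃ω₃e^{iθ₃}=r₄ω₄e^{iθ₄}.
Eliminating the other unknown: ω₃ = r₂ω₂ sin(θ₄−θ₂) / [r₃ sin(θ₃−θ₄)].
Numerator sine = -0.37299; denominator sine = +0.76492.
Result = 0.0537·4.294·(-0.37299) / (0.1523·(+0.76492)) = -0.73818 rad/s; magnitude 0.73818 rad/s.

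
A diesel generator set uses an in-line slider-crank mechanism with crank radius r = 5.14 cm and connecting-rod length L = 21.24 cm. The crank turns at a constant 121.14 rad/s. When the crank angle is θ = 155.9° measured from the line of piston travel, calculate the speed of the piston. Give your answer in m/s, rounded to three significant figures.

ω = 121.1 rad/s
For an in-line slider-crank, x = r cosθ + √(L² − r² sin²θ), so v = −rω sinθ·[1 + r cosθ/√(L² − r² sin²θ)].
With r = 0.0514 m, L = 0.2124 m, θ = 155.9°: √(L² − r² sin²θ) = 0.21136 m.
v = −0.0514·121.1·0.40833·[1 + 0.0514·-0.91283/0.21136] = -1.9781 m/s.
|v| = 1.9781 m/s.

1.98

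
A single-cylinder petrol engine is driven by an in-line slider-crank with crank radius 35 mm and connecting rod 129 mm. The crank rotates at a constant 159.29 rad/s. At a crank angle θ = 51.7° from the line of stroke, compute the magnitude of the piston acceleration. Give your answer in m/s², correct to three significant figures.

ω = 159.3 rad/s
x(θ) = r cosθ + √(L² − r² sin²θ); with ω constant, a = ω²·d²x/dθ².
d²x/dθ² = −r cosθ − r²(cos2θ)/√u − r⁴ sin²2θ/(4u^{3/2}),  u = L² − r² sin²θ = 0.0158866 m².
Substituting r = 0.035 m, L = 0.129 m, θ = 51.7°: d²x/dθ² = -0.019617 m.
a = ω²·d²x/dθ² = (159.3)²·(-0.019617) = -497.75 m/s²;  |a| = 497.75 m/s².

498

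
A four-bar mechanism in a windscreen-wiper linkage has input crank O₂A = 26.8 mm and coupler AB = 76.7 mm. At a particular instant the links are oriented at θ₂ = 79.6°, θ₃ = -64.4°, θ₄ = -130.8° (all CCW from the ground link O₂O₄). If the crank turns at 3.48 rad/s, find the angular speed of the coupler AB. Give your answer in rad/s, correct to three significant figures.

0.671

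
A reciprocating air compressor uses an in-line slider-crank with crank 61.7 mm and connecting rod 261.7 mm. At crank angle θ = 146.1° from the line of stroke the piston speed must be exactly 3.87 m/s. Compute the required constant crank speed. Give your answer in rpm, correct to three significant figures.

1340

For an in-line slider-crank, |v_piston| = rω|sinθ|·[1 + r cosθ/√(L² − r² sin²θ)].
With r = 0.0617 m, L = 0.2617 m, θ = 146.1°: the bracketed kinematic factor |dx/dθ| = 0.02762 m.
ω = v/|dx/dθ| = 3.87/0.02762 = 140.12 rad/s.
N = 60ω/(2π) = 1338 rpm.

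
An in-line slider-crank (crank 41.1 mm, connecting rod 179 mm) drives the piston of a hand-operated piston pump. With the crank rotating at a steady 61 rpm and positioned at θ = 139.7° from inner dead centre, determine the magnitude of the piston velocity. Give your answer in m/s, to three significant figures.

ω = 2π·61/60 = 6.388 rad/s
For an in-line slider-crank, x = r cosθ + √(L² − r² sin²θ), so v = −rω sinθ·[1 + r cosθ/√(L² − r² sin²θ)].
With r = 0.0411 m, L = 0.179 m, θ = 139.7°: √(L² − r² sin²θ) = 0.17702 m.
v = −0.0411·6.388·0.64679·[1 + 0.0411·-0.76267/0.17702] = -0.13974 m/s.
|v| = 0.13974 m/s.

0.140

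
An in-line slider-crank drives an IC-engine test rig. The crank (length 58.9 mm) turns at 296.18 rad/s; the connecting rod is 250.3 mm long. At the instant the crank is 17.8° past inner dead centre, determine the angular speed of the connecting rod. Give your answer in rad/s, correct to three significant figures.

66.5

ω = 296.2 rad/s
The rod makes angle φ with the slider axis where L sinφ = r sinθ; differentiating, L cosφ·φ̇ = r ω cosθ.
L cosφ = √(L² − r² sin²θ) = 0.24965 m.
|ω_rod| = r ω |cosθ| / √(L² − r² sin²θ) = 0.0589·296.2·0.95213/0.24965 = 66.532 rad/s.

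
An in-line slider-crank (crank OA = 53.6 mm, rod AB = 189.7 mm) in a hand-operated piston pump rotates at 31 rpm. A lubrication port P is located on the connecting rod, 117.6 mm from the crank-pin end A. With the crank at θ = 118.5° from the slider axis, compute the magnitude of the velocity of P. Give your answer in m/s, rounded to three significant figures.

ω = 3.246 rad/s.  Crank-pin speed |V_A| = rω = 0.174 m/s, perpendicular to OA.
Rod angle: sinφ = −(r/L) sinθ ⇒ φ = -14.378°; ω_rod = −rω cosθ/√(L²−r²sin²θ) = +0.45182 rad/s.
V_P = V_A + ω_rod × AP, with AP = 0.1176 m along the rod.
Components: V_Px = −rω sinθ − a·ω_rod·sinφ = -0.13972 m/s;  V_Py = rω cosθ + a·ω_rod·cosφ = -0.031556 m/s.
|V_P| = √(V_Px² + V_Py²) = 0.14324 m/s.

0.143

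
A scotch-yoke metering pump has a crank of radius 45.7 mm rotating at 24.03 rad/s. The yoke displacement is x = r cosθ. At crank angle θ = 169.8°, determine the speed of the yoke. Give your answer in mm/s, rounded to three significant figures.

194

ω = 24.03 rad/s
x = r cosθ ⇒ ẋ = −rω sinθ.
|v| = rω|sinθ| = 0.0457·24.03·|sin 169.8°| = 0.19447 m/s = 194.47 mm/s.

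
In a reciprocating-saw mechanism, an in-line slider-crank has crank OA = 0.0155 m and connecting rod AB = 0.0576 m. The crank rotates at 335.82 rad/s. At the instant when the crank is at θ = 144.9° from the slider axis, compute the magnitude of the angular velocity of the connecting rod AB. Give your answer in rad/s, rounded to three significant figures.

ω = 335.8 rad/s
The rod makes angle φ with the slider axis where L sinφ = r sinθ; differentiating, L cosφ·φ̇ = r ω cosθ.
L cosφ = √(L² − r² sin²θ) = 0.056906 m.
|ω_rod| = r ω |cosθ| / √(L² − r² sin²θ) = 0.0155·335.8·0.81815/0.056906 = 74.836 rad/s.

74.8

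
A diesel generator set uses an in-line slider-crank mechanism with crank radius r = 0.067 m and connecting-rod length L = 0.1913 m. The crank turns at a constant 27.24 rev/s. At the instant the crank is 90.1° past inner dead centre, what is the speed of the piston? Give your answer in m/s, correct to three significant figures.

11.5

ω = 2π·27.2 = 171.2 rad/s
For an in-line slider-crank, x = r cosθ + √(L² − r² sin²θ), so v = −rω sinθ·[1 + r cosθ/√(L² − r² sin²θ)].
With r = 0.067 m, L = 0.1913 m, θ = 90.1°: √(L² − r² sin²θ) = 0.17918 m.
v = −0.067·171.2·1.00000·[1 + 0.067·-0.00175/0.17918] = -11.46 m/s.
|v| = 11.46 m/s.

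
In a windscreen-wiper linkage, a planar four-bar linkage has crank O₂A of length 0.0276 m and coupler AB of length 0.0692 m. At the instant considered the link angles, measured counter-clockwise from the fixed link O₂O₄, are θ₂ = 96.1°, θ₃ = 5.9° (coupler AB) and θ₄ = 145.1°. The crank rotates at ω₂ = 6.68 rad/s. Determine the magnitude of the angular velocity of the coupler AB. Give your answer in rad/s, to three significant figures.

ω₂ = 6.68 rad/s
Differentiating the loop-closure r₂e^{iθ₂}+r₃e^{iθ₃}=r₁+r₄e^{iθ₄} gives r₂ω₂e^{iθ₂}+r₃ω₃e^{iθ₃}=r₄ω₄e^{iθ₄}.
Eliminating the other unknown: ω₃ = r₂ω₂ sin(θ₄−θ₂) / [r₃ sin(θ₃−θ₄)].
Numerator sine = +0.75471; denominator sine = -0.65342.
Result = 0.0276·6.68·(+0.75471) / (0.0692·(-0.65342)) = -3.0773 rad/s; magnitude 3.0773 rad/s.

3.08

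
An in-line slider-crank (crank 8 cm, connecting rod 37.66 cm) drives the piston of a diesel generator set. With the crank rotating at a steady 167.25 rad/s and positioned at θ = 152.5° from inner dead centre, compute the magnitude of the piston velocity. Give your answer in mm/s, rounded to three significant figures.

ω = 167.2 rad/s
For an in-line slider-crank, x = r cosθ + √(L² − r² sin²θ), so v = −rω sinθ·[1 + r cosθ/√(L² − r² sin²θ)].
With r = 0.08 m, L = 0.3766 m, θ = 152.5°: √(L² − r² sin²θ) = 0.37478 m.
v = −0.08·167.2·0.46175·[1 + 0.08·-0.88701/0.37478] = -5.0084 m/s.
|v| = 5.0084 m/s = 5008.4 mm/s.

5010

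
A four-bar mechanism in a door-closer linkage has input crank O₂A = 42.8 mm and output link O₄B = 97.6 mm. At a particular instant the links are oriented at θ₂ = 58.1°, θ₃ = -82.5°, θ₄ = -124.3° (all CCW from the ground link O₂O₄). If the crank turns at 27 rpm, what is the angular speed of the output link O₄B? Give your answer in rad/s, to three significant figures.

1.18

ω₂ = 2.827 rad/s (from 27 rpm).
Differentiating the loop-closure r₂e^{iθ₂}+r₃e^{iθ₃}=r₁+r₄e^{iθ₄} gives r₂ω₂e^{iθ₂}+r₃ω₃e^{iθ₃}=r₄ω₄e^{iθ₄}.
Eliminating the other unknown: ω₄ = r₂ω₂ sin(θ₂−θ₃) / [r₄ sin(θ₄−θ₃)].
Numerator sine = +0.63473; denominator sine = -0.66653.
Result = 0.0428·2.827·(+0.63473) / (0.0976·(-0.66653)) = -1.1807 rad/s; magnitude 1.1807 rad/s.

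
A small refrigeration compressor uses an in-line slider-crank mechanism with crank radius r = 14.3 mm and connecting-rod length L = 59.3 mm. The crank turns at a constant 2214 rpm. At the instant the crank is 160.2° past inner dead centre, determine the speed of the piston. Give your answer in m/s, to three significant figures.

ω = 2π·2214/60 = 231.8 rad/s
For an in-line slider-crank, x = r cosθ + √(L² − r² sin²θ), so v = −rω sinθ·[1 + r cosθ/√(L² − r² sin²θ)].
With r = 0.0143 m, L = 0.0593 m, θ = 160.2°: √(L² − r² sin²θ) = 0.059102 m.
v = −0.0143·231.8·0.33874·[1 + 0.0143·-0.94088/0.059102] = -0.8674 m/s.
|v| = 0.8674 m/s.

0.867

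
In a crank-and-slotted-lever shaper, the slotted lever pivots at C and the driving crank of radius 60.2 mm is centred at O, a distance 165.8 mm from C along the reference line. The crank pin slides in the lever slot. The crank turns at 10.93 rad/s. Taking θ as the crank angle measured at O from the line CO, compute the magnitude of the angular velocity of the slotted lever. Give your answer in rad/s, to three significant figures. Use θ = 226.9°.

ω = 10.93 rad/s
Crank pin A relative to C: A = (d + r cosθ, r sinθ); lever angle φ = atan2(r sinθ, d + r cosθ).
Differentiating tanφ: φ̇ = rω(d cosθ + r)/(d² + r² + 2dr cosθ).
d² + r² + 2dr cosθ = |CA|² = 0.017474 m²;  d cosθ + r = -0.053087 m.
|ω_lever| = |0.0602·10.93·-0.053087| / 0.017474 = 1.999 rad/s.

2.00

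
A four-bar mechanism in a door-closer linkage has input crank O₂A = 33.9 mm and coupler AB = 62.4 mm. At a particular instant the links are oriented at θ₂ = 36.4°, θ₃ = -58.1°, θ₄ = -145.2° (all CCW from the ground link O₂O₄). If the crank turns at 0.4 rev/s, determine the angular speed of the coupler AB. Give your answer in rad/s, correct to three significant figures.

ω₂ = 2.513 rad/s (from 0.4 rev/s).
Differentiating the loop-closure r₂e^{iθ₂}+r₃e^{iθ₃}=r₁+r₄e^{iθ₄} gives r₂ω₂e^{iθ₂}+r₃ω₃e^{iθ₃}=r₄ω₄e^{iθ₄}.
Eliminating the other unknown: ω₃ = r₂ω₂ sin(θ₄−θ₂) / [r₃ sin(θ₃−θ₄)].
Numerator sine = +0.02792; denominator sine = +0.99872.
Result = 0.0339·2.513·(+0.02792) / (0.0624·(+0.99872)) = +0.038173 rad/s; magnitude 0.038173 rad/s.

0.0382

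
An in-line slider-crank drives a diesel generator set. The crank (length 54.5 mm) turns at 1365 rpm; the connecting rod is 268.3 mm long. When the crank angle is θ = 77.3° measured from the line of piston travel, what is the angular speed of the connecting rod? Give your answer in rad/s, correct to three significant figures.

6.51

ω = 142.9 rad/s (converted from 1365 rpm).
The rod makes angle φ with the slider axis where L sinφ = r sinθ; differentiating, L cosφ·φ̇ = r ω cosθ.
L cosφ = √(L² − r² sin²θ) = 0.26298 m.
|ω_rod| = r ω |cosθ| / √(L² − r² sin²θ) = 0.0545·142.9·0.21985/0.26298 = 6.5126 rad/s.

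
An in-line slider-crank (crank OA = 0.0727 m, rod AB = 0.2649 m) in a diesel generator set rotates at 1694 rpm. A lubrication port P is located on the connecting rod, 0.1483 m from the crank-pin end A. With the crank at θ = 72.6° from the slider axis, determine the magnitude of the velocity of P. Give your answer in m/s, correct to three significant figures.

ω = 177.4 rad/s.  Crank-pin speed |V_A| = rω = 12.897 m/s, perpendicular to OA.
Rod angle: sinφ = −(r/L) sinθ ⇒ φ = -15.182°; ω_rod = −rω cosθ/√(L²−r²sin²θ) = -15.085 rad/s.
V_P = V_A + ω_rod × AP, with AP = 0.1483 m along the rod.
Components: V_Px = −rω sinθ − a·ω_rod·sinφ = -12.892 m/s;  V_Py = rω cosθ + a·ω_rod·cosφ = +1.6976 m/s.
|V_P| = √(V_Px² + V_Py²) = 13.004 m/s.

13.0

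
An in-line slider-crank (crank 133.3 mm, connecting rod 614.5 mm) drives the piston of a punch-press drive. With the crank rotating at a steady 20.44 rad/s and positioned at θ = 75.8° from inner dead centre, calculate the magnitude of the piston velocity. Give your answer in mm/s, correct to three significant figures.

ω = 20.44 rad/s
For an in-line slider-crank, x = r cosθ + √(L² − r² sin²θ), so v = −rω sinθ·[1 + r cosθ/√(L² − r² sin²θ)].
With r = 0.1333 m, L = 0.6145 m, θ = 75.8°: √(L² − r² sin²θ) = 0.60076 m.
v = −0.1333·20.44·0.96945·[1 + 0.1333·0.24531/0.60076] = -2.7852 m/s.
|v| = 2.7852 m/s = 2785.2 mm/s.

2790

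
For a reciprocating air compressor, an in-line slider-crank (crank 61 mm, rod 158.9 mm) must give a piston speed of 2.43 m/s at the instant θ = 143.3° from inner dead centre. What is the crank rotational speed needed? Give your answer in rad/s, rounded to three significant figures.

For an in-line slider-crank, |v_piston| = rω|sinθ|·[1 + r cosθ/√(L² − r² sin²θ)].
With r = 0.061 m, L = 0.1589 m, θ = 143.3°: the bracketed kinematic factor |dx/dθ| = 0.024927 m.
ω = v/|dx/dθ| = 2.43/0.024927 = 97.485 rad/s.

97.5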